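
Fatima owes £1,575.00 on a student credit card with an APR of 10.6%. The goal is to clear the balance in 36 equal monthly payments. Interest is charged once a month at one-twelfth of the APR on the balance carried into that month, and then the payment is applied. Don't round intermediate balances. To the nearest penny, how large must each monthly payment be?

Monthly rate r = 10.6%/12 = 0.883333% = 0.00883333.
Level-payment amortization: P = B₀·r / (1 − (1+r)^(−n)) = 1575.00·0.00883333 / (1 − 1.00883^(−36)).
Denominator 1 − (1+r)^(−36) = 0.271380562.
P = 13.9125 / 0.271380562 ≈ 51.27.

£51.27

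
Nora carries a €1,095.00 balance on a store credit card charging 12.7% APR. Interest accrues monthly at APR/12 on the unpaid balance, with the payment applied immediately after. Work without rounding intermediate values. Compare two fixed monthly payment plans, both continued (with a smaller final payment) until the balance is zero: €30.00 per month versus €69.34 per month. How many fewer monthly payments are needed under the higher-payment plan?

Monthly rate r = 12.7%/12 = 1.05833% = 0.0105833.
At €30.00/mo: n = ⌈−ln(1 − rB₀/P)/ln(1+r)⌉ = 47 payments (last €11.32); total interest = total paid − €1,095.00 = €296.32.
At €69.34/mo: 18 payments (last €25.81); total interest €109.59.
Payments saved = 47 − 18 = 29.

29 fewer payments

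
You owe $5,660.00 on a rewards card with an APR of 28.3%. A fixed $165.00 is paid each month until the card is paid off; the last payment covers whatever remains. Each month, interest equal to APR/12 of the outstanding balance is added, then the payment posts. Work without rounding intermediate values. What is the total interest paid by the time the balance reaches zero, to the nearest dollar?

$6,058

Monthly rate r = 28.3%/12 = 2.35833% = 0.0235833.
Payoff takes n = ⌈−ln(1 − rB₀/P)/ln(1+r)⌉ = ⌈71.017⌉ = 72 payments; the last is $2.85.
Total paid = 71·$165.00 + $2.85 = $11,717.85.
Total interest = total paid − principal = $11,717.85 − $5,660.00 = $6,057.85.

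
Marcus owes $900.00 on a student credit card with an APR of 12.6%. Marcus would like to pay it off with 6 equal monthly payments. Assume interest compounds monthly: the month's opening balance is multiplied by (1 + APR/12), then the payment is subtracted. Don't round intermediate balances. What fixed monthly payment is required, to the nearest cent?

$155.56

Monthly rate r = 12.6%/12 = 1.05% = 0.0105.
Level-payment amortization: P = B₀·r / (1 − (1+r)^(−n)) = 900.00·0.0105 / (1 − 1.0105^(−6)).
Denominator 1 − (1+r)^(−6) = 0.060748077.
P = 9.45 / 0.060748077 ≈ 155.56.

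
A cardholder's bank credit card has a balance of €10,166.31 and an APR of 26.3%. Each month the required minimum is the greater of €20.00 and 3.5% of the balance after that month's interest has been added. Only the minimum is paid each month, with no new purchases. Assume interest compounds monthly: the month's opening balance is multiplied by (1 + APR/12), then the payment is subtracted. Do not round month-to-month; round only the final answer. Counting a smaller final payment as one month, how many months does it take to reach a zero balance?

252 months

Monthly rate r = 26.3%/12 = 2.19167% = 0.0219167.
While 3.5% of the post-interest balance exceeds €20.00, each month B ← (B·(1+r))·(1 − 0.035), i.e. B shrinks by the factor (1+r)·0.965 = 0.98615.
This holds for months 1–208. Entering month 209 the balance is €558.81; 3.5% of the post-interest balance is now below €20.00, so the flat €20.00 minimum applies from here.
From month 209 a fixed €20.00 at rate r clears €558.81 in 44 more payments. Total: 208 + 44 = 252 months.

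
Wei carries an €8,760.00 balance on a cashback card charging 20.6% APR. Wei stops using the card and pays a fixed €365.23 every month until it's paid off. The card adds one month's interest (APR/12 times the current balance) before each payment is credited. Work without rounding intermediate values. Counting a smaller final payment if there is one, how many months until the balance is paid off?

Monthly rate r = 20.6%/12 = 1.71667% = 0.0171667.
Recurrence: B ← B·(1+r) − €365.23.
Month 1: interest €150.38; balance after payment €8,545.15.
Month 2: interest €146.69; balance after payment €8,326.61.
Closed form: n = −ln(1 − rB₀/P)/ln(1+r) = −ln(0.58826)/ln(1.01717) ≈ 31.173, so the balance reaches zero during payment 32.

32 payments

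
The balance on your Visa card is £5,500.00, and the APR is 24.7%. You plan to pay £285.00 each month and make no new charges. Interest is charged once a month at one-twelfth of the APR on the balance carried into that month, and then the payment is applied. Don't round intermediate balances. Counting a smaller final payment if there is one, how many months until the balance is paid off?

25 payments

Monthly rate r = 24.7%/12 = 2.05833% = 0.0205833.
Recurrence: B ← B·(1+r) − £285.00.
Month 1: interest £113.21; balance after payment £5,328.21.
Month 2: interest £109.67; balance after payment £5,152.88.
Closed form: n = −ln(1 − rB₀/P)/ln(1+r) = −ln(0.60278)/ln(1.02058) ≈ 24.845, so the balance reaches zero during payment 25.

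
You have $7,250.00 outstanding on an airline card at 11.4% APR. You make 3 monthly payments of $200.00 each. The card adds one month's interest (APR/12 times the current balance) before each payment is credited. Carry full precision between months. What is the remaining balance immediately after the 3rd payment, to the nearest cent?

$6,852.88

Monthly rate r = 11.4%/12 = 0.95% = 0.0095.
Each month: B ← B·(1+r) − $200.00.
Month 1: interest $68.88; balance after payment $7,118.88.
Month 2: interest $67.63; balance after payment $6,986.50.
Month 3: interest $66.37; balance after payment $6,852.88.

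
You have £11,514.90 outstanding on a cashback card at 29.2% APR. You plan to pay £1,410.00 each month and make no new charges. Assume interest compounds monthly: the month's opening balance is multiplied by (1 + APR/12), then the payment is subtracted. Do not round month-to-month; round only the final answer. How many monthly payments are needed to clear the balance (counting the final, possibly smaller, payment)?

10 months

Monthly rate r = 29.2%/12 = 2.43333% = 0.0243333.
Recurrence: B ← B·(1+r) − £1,410.00.
Month 1: interest £280.20; balance after payment £10,385.10.
Month 2: interest £252.70; balance after payment £9,227.80.
Closed form: n = −ln(1 − rB₀/P)/ln(1+r) = −ln(0.80128)/ln(1.02433) ≈ 9.215, so the balance reaches zero during payment 10.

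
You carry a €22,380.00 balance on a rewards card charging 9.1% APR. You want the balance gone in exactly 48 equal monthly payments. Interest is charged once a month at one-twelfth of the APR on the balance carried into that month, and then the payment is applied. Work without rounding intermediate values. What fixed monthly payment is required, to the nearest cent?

€557.99

Monthly rate r = 9.1%/12 = 0.758333% = 0.00758333.
Level-payment amortization: P = B₀·r / (1 − (1+r)^(−n)) = 22380.00·0.00758333 / (1 − 1.00758^(−48)).
Denominator 1 − (1+r)^(−48) = 0.304153905.
P = 169.715 / 0.304153905 ≈ 557.99.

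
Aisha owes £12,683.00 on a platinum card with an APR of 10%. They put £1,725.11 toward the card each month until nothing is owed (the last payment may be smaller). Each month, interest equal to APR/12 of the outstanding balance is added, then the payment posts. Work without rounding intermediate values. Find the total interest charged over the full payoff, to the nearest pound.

£461

Monthly rate r = 10%/12 = 0.833333% = 0.00833333.
Payoff takes n = ⌈−ln(1 − rB₀/P)/ln(1+r)⌉ = ⌈7.618⌉ = 8 payments; the last is £1,068.54.
Total paid = 7·£1,725.11 + £1,068.54 = £13,144.31.
Total interest = total paid − principal = £13,144.31 − £12,683.00 = £461.31.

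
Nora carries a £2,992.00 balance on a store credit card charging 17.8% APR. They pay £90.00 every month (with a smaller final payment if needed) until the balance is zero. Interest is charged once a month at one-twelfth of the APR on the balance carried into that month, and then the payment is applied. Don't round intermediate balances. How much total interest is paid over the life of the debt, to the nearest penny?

Monthly rate r = 17.8%/12 = 1.48333% = 0.0148333.
Payoff takes n = ⌈−ln(1 − rB₀/P)/ln(1+r)⌉ = ⌈46.147⌉ = 47 payments; the last is £13.35.
Total paid = 46·£90.00 + £13.35 = £4,153.35.
Total interest = total paid − principal = £4,153.35 − £2,992.00 = £1,161.35.

£1,161.35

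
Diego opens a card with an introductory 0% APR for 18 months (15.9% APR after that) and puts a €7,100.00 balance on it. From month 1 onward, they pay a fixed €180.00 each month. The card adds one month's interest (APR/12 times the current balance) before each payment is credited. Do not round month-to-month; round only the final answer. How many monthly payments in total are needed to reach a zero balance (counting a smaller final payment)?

Promo months 1–18 at r₀ = 0%/12 = 0; months 19+ at r₁ = 15.9%/12 = 0.01325.
After month 18 (no interest yet): B = €7,100.00 − 18·€180.00 = €3,860.00.
Then at r₁ with €180.00/mo: n₂ = −ln(1 − r₁·B/P)/ln(1+r₁) ≈ 25.39 → 26 more payments.

44 months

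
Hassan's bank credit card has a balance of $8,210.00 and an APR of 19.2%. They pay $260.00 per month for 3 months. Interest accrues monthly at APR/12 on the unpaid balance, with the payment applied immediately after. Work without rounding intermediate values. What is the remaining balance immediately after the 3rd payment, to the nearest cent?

Monthly rate r = 19.2%/12 = 1.6% = 0.016.
Each month: B ← B·(1+r) − $260.00.
Month 1: interest $131.36; balance after payment $8,081.36.
Month 2: interest $129.30; balance after payment $7,950.66.
Month 3: interest $127.21; balance after payment $7,817.87.

$7,817.87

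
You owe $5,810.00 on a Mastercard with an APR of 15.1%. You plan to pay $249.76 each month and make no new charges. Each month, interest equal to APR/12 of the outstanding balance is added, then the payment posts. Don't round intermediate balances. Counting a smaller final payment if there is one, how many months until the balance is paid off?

28 payments

Monthly rate r = 15.1%/12 = 1.25833% = 0.0125833.
Recurrence: B ← B·(1+r) − $249.76.
Month 1: interest $73.11; balance after payment $5,633.35.
Month 2: interest $70.89; balance after payment $5,454.48.
Closed form: n = −ln(1 − rB₀/P)/ln(1+r) = −ln(0.70728)/ln(1.01258) ≈ 27.695, so the balance reaches zero during payment 28.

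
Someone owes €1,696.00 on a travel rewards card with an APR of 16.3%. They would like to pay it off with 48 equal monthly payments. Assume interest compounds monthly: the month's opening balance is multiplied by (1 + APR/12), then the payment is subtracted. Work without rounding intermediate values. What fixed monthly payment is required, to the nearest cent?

€48.33

Monthly rate r = 16.3%/12 = 1.35833% = 0.0135833.
Level-payment amortization: P = B₀·r / (1 − (1+r)^(−n)) = 1696.00·0.0135833 / (1 − 1.01358^(−48)).
Denominator 1 − (1+r)^(−48) = 0.476705842.
P = 23.0373 / 0.476705842 ≈ 48.33.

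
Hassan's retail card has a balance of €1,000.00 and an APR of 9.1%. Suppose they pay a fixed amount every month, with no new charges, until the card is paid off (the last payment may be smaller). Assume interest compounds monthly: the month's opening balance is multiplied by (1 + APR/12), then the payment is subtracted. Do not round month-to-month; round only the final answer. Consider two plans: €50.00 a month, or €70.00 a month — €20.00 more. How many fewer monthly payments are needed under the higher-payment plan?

Monthly rate r = 9.1%/12 = 0.758333% = 0.00758333.
At €50.00/mo: n = ⌈−ln(1 − rB₀/P)/ln(1+r)⌉ = 22 payments (last €38.63); total interest = total paid − €1,000.00 = €88.63.
At €70.00/mo: 16 payments (last €12.47); total interest €62.47.
Payments saved = 22 − 16 = 6.

6 fewer payments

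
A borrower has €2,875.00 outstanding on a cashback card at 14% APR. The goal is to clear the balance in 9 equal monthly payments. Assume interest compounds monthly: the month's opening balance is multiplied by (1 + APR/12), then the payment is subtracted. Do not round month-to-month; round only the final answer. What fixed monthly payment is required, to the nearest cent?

Monthly rate r = 14%/12 = 1.16667% = 0.0116667.
Level-payment amortization: P = B₀·r / (1 − (1+r)^(−n)) = 2875.00·0.0116667 / (1 − 1.01167^(−9)).
Denominator 1 − (1+r)^(−9) = 0.0991281142.
P = 33.5417 / 0.0991281142 ≈ 338.37.

€338.37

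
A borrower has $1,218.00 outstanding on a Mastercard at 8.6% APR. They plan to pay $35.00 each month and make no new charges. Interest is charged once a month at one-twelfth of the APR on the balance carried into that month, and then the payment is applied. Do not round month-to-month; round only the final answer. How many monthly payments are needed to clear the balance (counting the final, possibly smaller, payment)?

41 payments

Monthly rate r = 8.6%/12 = 0.716667% = 0.00716667.
Recurrence: B ← B·(1+r) − $35.00.
Month 1: interest $8.73; balance after payment $1,191.73.
Month 2: interest $8.54; balance after payment $1,165.27.
Closed form: n = −ln(1 − rB₀/P)/ln(1+r) = −ln(0.7506)/ln(1.00717) ≈ 40.173, so the balance reaches zero during payment 41.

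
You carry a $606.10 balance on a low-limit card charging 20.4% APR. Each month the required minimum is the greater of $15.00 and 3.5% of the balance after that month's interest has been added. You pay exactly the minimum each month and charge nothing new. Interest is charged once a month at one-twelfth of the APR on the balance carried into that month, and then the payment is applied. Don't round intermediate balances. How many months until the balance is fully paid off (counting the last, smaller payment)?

Monthly rate r = 20.4%/12 = 1.7% = 0.017.
While 3.5% of the post-interest balance exceeds $15.00, each month B ← (B·(1+r))·(1 − 0.035), i.e. B shrinks by the factor (1+r)·0.965 = 0.9814.
This holds for months 1–20. Entering month 21 the balance is $416.40; 3.5% of the post-interest balance is now below $15.00, so the flat $15.00 minimum applies from here.
From month 21 a fixed $15.00 at rate r clears $416.40 in 38 more payments. Total: 20 + 38 = 58 months.

58 months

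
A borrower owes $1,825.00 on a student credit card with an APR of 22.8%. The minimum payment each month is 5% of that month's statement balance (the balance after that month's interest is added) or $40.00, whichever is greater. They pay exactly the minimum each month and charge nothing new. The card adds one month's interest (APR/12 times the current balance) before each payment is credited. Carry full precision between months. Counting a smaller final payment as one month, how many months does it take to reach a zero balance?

51 months

Monthly rate r = 22.8%/12 = 1.9% = 0.019.
While 5% of the post-interest balance exceeds $40.00, each month B ← (B·(1+r))·(1 − 0.05), i.e. B shrinks by the factor (1+r)·0.95 = 0.96805.
This holds for months 1–26. Entering month 27 the balance is $784.52; 5% of the post-interest balance is now below $40.00, so the flat $40.00 minimum applies from here.
From month 27 a fixed $40.00 at rate r clears $784.52 in 25 more payments. Total: 26 + 25 = 51 months.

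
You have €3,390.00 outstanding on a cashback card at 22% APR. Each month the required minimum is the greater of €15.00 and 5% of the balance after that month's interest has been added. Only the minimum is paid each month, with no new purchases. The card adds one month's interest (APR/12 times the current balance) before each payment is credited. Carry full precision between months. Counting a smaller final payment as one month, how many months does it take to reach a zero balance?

Monthly rate r = 22%/12 = 1.83333% = 0.0183333.
While 5% of the post-interest balance exceeds €15.00, each month B ← (B·(1+r))·(1 − 0.05), i.e. B shrinks by the factor (1+r)·0.95 = 0.96742.
This holds for months 1–74. Entering month 75 the balance is €292.15; 5% of the post-interest balance is now below €15.00, so the flat €15.00 minimum applies from here.
From month 75 a fixed €15.00 at rate r clears €292.15 in 25 more payments. Total: 74 + 25 = 99 months.

99 months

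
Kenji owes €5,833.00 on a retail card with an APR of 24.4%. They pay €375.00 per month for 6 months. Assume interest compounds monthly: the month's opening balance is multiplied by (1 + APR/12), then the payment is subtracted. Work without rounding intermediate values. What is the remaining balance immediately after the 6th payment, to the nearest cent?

Monthly rate r = 24.4%/12 = 2.03333% = 0.0203333.
Each month: B ← B·(1+r) − €375.00.
Month 1: interest €118.60; balance after payment €5,576.60.
Month 2: interest €113.39; balance after payment €5,315.00.
Month 3: interest €108.07; balance after payment €5,048.07.
Month 4: interest €102.64; balance after payment €4,775.71.
Month 5: interest €97.11; balance after payment €4,497.82.
Month 6: interest €91.46; balance after payment €4,214.27.

€4,214.27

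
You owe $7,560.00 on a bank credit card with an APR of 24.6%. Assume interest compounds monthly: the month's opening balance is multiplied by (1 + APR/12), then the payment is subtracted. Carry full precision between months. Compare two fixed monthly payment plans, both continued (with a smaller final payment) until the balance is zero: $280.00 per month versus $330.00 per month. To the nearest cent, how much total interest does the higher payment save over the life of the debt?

$812.28

Monthly rate r = 24.6%/12 = 2.05% = 0.0205.
At $280.00/mo: n = ⌈−ln(1 − rB₀/P)/ln(1+r)⌉ = 40 payments (last $206.15); total interest = total paid − $7,560.00 = $3,566.15.
At $330.00/mo: 32 payments (last $83.87); total interest $2,753.87.
Interest saved = $3,566.15 − $2,753.87 = $812.28.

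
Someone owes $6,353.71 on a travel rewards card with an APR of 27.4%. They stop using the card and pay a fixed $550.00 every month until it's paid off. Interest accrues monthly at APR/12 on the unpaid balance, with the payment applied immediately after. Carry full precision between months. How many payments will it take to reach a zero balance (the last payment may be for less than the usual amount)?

14 months

Monthly rate r = 27.4%/12 = 2.28333% = 0.0228333.
Recurrence: B ← B·(1+r) − $550.00.
Month 1: interest $145.08; balance after payment $5,948.79.
Month 2: interest $135.83; balance after payment $5,534.62.
Closed form: n = −ln(1 − rB₀/P)/ln(1+r) = −ln(0.73622)/ln(1.02283) ≈ 13.564, so the balance reaches zero during payment 14.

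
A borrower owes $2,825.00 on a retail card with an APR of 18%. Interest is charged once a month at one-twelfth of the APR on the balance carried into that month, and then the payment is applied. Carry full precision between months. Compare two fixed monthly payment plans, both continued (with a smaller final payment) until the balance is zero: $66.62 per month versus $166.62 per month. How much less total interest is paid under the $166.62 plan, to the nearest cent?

$1,238.51

Monthly rate r = 18%/12 = 1.5% = 0.015.
At $66.62/mo: n = ⌈−ln(1 − rB₀/P)/ln(1+r)⌉ = 68 payments (last $59.37); total interest = total paid − $2,825.00 = $1,697.91.
At $166.62/mo: 20 payments (last $118.62); total interest $459.40.
Interest saved = $1,697.91 − $459.40 = $1,238.51.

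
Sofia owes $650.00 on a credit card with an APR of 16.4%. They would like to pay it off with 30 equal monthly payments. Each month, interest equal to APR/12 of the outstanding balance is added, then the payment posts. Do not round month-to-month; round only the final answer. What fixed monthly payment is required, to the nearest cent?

Monthly rate r = 16.4%/12 = 1.36667% = 0.0136667.
Level-payment amortization: P = B₀·r / (1 − (1+r)^(−n)) = 650.00·0.0136667 / (1 − 1.01367^(−30)).
Denominator 1 − (1+r)^(−30) = 0.334504632.
P = 8.88333 / 0.334504632 ≈ 26.56.

$26.56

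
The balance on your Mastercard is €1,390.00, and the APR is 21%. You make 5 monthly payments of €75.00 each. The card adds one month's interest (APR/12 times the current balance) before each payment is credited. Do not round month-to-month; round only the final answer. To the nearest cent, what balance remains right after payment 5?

Monthly rate r = 21%/12 = 1.75% = 0.0175.
Each month: B ← B·(1+r) − €75.00.
Month 1: interest €24.33; balance after payment €1,339.33.
Month 2: interest €23.44; balance after payment €1,287.76.
Month 3: interest €22.54; balance after payment €1,235.30.
Month 4: interest €21.62; balance after payment €1,181.92.
Month 5: interest €20.68; balance after payment €1,127.60.

€1,127.60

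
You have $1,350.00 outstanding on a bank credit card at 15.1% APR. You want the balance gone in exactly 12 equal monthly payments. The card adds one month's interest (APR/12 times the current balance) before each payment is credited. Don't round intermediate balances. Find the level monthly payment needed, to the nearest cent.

$121.91

Monthly rate r = 15.1%/12 = 1.25833% = 0.0125833.
Level-payment amortization: P = B₀·r / (1 − (1+r)^(−n)) = 1350.00·0.0125833 / (1 − 1.01258^(−12)).
Denominator 1 − (1+r)^(−12) = 0.139341817.
P = 16.9875 / 0.139341817 ≈ 121.91.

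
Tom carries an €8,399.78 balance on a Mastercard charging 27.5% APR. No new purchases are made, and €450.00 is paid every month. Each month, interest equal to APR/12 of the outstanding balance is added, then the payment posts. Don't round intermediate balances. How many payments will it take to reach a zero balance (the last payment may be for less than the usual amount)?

25 payments

Monthly rate r = 27.5%/12 = 2.29167% = 0.0229167.
Recurrence: B ← B·(1+r) − €450.00.
Month 1: interest €192.49; balance after payment €8,142.27.
Month 2: interest €186.59; balance after payment €7,878.87.
Closed form: n = −ln(1 − rB₀/P)/ln(1+r) = −ln(0.57223)/ln(1.02292) ≈ 24.636, so the balance reaches zero during payment 25.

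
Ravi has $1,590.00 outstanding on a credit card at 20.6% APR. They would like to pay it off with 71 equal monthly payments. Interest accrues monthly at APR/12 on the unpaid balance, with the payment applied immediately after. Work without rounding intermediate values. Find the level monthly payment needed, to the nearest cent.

$38.92

Monthly rate r = 20.6%/12 = 1.71667% = 0.0171667.
Level-payment amortization: P = B₀·r / (1 − (1+r)^(−n)) = 1590.00·0.0171667 / (1 − 1.01717^(−71)).
Denominator 1 − (1+r)^(−71) = 0.701352069.
P = 27.295 / 0.701352069 ≈ 38.92.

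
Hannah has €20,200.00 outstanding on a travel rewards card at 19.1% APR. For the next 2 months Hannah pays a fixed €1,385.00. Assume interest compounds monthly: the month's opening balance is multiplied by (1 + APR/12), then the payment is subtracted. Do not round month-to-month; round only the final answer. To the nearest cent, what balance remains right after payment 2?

€18,056.11

Monthly rate r = 19.1%/12 = 1.59167% = 0.0159167.
Each month: B ← B·(1+r) − €1,385.00.
Month 1: interest €321.52; balance after payment €19,136.52.
Month 2: interest €304.59; balance after payment €18,056.11.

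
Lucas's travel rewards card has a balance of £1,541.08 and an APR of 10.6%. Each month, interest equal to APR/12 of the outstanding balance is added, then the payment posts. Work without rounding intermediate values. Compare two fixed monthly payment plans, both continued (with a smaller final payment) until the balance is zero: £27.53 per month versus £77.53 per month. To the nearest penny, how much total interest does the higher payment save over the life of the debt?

£433.29

Monthly rate r = 10.6%/12 = 0.883333% = 0.00883333.
At £27.53/mo: n = ⌈−ln(1 − rB₀/P)/ln(1+r)⌉ = 78 payments (last £15.61); total interest = total paid − £1,541.08 = £594.34.
At £77.53/mo: 22 payments (last £74.00); total interest £161.05.
Interest saved = £594.34 − £161.05 = £433.29.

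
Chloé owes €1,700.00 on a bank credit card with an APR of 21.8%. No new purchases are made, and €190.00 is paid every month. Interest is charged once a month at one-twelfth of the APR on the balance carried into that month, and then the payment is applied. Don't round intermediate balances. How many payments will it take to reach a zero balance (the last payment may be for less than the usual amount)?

Monthly rate r = 21.8%/12 = 1.81667% = 0.0181667.
Recurrence: B ← B·(1+r) − €190.00.
Month 1: interest €30.88; balance after payment €1,540.88.
Month 2: interest €27.99; balance after payment €1,378.88.
Closed form: n = −ln(1 − rB₀/P)/ln(1+r) = −ln(0.83746)/ln(1.01817) ≈ 9.853, so the balance reaches zero during payment 10.

10 payments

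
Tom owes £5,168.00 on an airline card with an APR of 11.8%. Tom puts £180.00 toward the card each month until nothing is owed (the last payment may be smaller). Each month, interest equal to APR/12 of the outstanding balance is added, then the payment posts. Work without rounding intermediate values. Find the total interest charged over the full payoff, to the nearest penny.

£934.41

Monthly rate r = 11.8%/12 = 0.983333% = 0.00983333.
Payoff takes n = ⌈−ln(1 − rB₀/P)/ln(1+r)⌉ = ⌈33.902⌉ = 34 payments; the last is £162.41.
Total paid = 33·£180.00 + £162.41 = £6,102.41.
Total interest = total paid − principal = £6,102.41 − £5,168.00 = £934.41.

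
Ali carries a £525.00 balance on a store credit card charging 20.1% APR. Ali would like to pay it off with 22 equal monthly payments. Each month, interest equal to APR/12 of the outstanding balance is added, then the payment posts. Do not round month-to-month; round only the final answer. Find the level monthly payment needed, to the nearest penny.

Monthly rate r = 20.1%/12 = 1.675% = 0.01675.
Level-payment amortization: P = B₀·r / (1 − (1+r)^(−n)) = 525.00·0.01675 / (1 − 1.01675^(−22)).
Denominator 1 − (1+r)^(−22) = 0.306114174.
P = 8.79375 / 0.306114174 ≈ 28.73.

£28.73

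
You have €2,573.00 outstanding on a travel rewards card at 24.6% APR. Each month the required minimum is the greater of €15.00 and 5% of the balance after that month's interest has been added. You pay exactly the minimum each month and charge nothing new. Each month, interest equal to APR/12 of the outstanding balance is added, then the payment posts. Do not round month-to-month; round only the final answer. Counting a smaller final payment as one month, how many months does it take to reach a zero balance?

Monthly rate r = 24.6%/12 = 2.05% = 0.0205.
While 5% of the post-interest balance exceeds €15.00, each month B ← (B·(1+r))·(1 − 0.05), i.e. B shrinks by the factor (1+r)·0.95 = 0.96947.
This holds for months 1–70. Entering month 71 the balance is €293.77; 5% of the post-interest balance is now below €15.00, so the flat €15.00 minimum applies from here.
From month 71 a fixed €15.00 at rate r clears €293.77 in 26 more payments. Total: 70 + 26 = 96 months.

96 months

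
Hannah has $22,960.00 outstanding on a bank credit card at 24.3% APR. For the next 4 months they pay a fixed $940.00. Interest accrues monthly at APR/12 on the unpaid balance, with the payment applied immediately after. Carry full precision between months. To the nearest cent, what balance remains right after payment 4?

Monthly rate r = 24.3%/12 = 2.025% = 0.02025.
Each month: B ← B·(1+r) − $940.00.
Month 1: interest $464.94; balance after payment $22,484.94.
Month 2: interest $455.32; balance after payment $22,000.26.
Month 3: interest $445.51; balance after payment $21,505.77.
Month 4: interest $435.49; balance after payment $21,001.26.

$21,001.26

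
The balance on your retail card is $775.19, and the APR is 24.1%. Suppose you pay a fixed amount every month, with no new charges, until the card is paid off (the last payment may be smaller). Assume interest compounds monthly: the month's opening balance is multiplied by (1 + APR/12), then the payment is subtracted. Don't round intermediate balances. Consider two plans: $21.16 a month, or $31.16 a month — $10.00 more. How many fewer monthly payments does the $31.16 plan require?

32 fewer payments

Monthly rate r = 24.1%/12 = 2.00833% = 0.0200833.
At $21.16/mo: n = ⌈−ln(1 − rB₀/P)/ln(1+r)⌉ = 67 payments (last $19.68); total interest = total paid − $775.19 = $641.05.
At $31.16/mo: 35 payments (last $25.64); total interest $309.89.
Payments saved = 67 − 35 = 32.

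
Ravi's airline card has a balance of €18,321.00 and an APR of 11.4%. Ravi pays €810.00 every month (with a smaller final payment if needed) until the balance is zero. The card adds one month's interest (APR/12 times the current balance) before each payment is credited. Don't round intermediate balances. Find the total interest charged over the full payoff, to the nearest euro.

Monthly rate r = 11.4%/12 = 0.95% = 0.0095.
Payoff takes n = ⌈−ln(1 − rB₀/P)/ln(1+r)⌉ = ⌈25.585⌉ = 26 payments; the last is €475.06.
Total paid = 25·€810.00 + €475.06 = €20,725.06.
Total interest = total paid − principal = €20,725.06 − €18,321.00 = €2,404.06.

€2,404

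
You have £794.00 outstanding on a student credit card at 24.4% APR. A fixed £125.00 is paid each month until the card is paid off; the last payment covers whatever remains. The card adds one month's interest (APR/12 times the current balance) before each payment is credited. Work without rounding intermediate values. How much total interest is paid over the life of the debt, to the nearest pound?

£65

Monthly rate r = 24.4%/12 = 2.03333% = 0.0203333.
Payoff takes n = ⌈−ln(1 − rB₀/P)/ln(1+r)⌉ = ⌈6.870⌉ = 7 payments; the last is £108.92.
Total paid = 6·£125.00 + £108.92 = £858.92.
Total interest = total paid − principal = £858.92 − £794.00 = £64.92.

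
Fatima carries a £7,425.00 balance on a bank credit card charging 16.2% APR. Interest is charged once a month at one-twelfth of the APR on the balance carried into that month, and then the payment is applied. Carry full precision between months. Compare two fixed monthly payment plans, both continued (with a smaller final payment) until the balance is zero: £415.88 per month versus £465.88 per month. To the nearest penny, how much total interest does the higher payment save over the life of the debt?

Monthly rate r = 16.2%/12 = 1.35% = 0.0135.
At £415.88/mo: n = ⌈−ln(1 − rB₀/P)/ln(1+r)⌉ = 21 payments (last £236.16); total interest = total paid − £7,425.00 = £1,128.76.
At £465.88/mo: 19 payments (last £31.38); total interest £992.22.
Interest saved = £1,128.76 − £992.22 = £136.54.

£136.54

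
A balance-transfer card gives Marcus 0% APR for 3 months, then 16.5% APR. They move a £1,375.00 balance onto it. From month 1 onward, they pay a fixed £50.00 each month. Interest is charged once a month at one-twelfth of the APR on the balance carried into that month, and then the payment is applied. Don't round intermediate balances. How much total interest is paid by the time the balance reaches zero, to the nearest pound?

£279

Promo months 1–3 at r₀ = 0%/12 = 0; months 4+ at r₁ = 16.5%/12 = 0.01375.
After month 3 (no interest yet): B = £1,375.00 − 3·£50.00 = £1,225.00.
Then at r₁ with £50.00/mo: n₂ = −ln(1 − r₁·B/P)/ln(1+r₁) ≈ 30.08 → 31 more payments.
Total paid = 33·£50.00 + £4.06 = £1,654.06; interest = £1,654.06 − £1,375.00 = £279.06.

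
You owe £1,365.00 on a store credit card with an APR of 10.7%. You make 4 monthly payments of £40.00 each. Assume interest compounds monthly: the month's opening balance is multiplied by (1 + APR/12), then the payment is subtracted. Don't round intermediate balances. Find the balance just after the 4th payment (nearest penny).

Monthly rate r = 10.7%/12 = 0.891667% = 0.00891667.
Each month: B ← B·(1+r) − £40.00.
Month 1: interest £12.17; balance after payment £1,337.17.
Month 2: interest £11.92; balance after payment £1,309.09.
Month 3: interest £11.67; balance after payment £1,280.77.
Month 4: interest £11.42; balance after payment £1,252.19.

£1,252.19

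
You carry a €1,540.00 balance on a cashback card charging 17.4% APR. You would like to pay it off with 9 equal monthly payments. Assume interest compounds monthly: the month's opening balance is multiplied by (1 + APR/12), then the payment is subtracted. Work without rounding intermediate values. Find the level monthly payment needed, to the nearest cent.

Monthly rate r = 17.4%/12 = 1.45% = 0.0145.
Level-payment amortization: P = B₀·r / (1 − (1+r)^(−n)) = 1540.00·0.0145 / (1 − 1.0145^(−9)).
Denominator 1 − (1+r)^(−9) = 0.121520689.
P = 22.33 / 0.121520689 ≈ 183.75.

€183.75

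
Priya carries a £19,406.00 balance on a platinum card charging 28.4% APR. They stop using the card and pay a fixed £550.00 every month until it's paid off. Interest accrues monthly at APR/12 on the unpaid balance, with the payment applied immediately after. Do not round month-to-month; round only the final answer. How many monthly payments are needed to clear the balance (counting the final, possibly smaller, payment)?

Monthly rate r = 28.4%/12 = 2.36667% = 0.0236667.
Recurrence: B ← B·(1+r) − £550.00.
Month 1: interest £459.28; balance after payment £19,315.28.
Month 2: interest £457.13; balance after payment £19,222.40.
Closed form: n = −ln(1 − rB₀/P)/ln(1+r) = −ln(0.16495)/ln(1.02367) ≈ 77.042, so the balance reaches zero during payment 78.

78 months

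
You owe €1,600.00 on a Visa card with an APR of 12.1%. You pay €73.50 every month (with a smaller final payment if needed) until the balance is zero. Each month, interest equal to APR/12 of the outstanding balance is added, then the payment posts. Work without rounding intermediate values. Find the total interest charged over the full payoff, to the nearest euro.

Monthly rate r = 12.1%/12 = 1.00833% = 0.0100833.
Payoff takes n = ⌈−ln(1 − rB₀/P)/ln(1+r)⌉ = ⌈24.701⌉ = 25 payments; the last is €51.61.
Total paid = 24·€73.50 + €51.61 = €1,815.61.
Total interest = total paid − principal = €1,815.61 − €1,600.00 = €215.61.

€216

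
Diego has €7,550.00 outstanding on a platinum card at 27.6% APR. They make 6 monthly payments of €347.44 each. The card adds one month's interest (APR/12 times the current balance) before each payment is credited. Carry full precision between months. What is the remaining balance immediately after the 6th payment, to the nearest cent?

Monthly rate r = 27.6%/12 = 2.3% = 0.023.
Each month: B ← B·(1+r) − €347.44.
Month 1: interest €173.65; balance after payment €7,376.21.
Month 2: interest €169.65; balance after payment €7,198.42.
Month 3: interest €165.56; balance after payment €7,016.55.
Month 4: interest €161.38; balance after payment €6,830.49.
Month 5: interest €157.10; balance after payment €6,640.15.
Month 6: interest €152.72; balance after payment €6,445.43.

€6,445.43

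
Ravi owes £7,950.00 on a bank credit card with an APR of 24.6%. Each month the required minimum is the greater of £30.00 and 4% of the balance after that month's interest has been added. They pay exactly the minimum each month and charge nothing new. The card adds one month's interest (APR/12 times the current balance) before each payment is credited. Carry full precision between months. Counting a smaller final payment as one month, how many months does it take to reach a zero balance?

151 months

Monthly rate r = 24.6%/12 = 2.05% = 0.0205.
While 4% of the post-interest balance exceeds £30.00, each month B ← (B·(1+r))·(1 − 0.04), i.e. B shrinks by the factor (1+r)·0.96 = 0.97968.
This holds for months 1–116. Entering month 117 the balance is £734.75; 4% of the post-interest balance is now below £30.00, so the flat £30.00 minimum applies from here.
From month 117 a fixed £30.00 at rate r clears £734.75 in 35 more payments. Total: 116 + 35 = 151 months.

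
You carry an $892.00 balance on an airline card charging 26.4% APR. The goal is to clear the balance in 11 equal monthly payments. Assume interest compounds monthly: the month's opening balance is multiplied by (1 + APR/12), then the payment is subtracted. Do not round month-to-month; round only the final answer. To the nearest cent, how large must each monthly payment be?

Monthly rate r = 26.4%/12 = 2.2% = 0.022.
Level-payment amortization: P = B₀·r / (1 − (1+r)^(−n)) = 892.00·0.022 / (1 − 1.022^(−11)).
Denominator 1 − (1+r)^(−11) = 0.212881452.
P = 19.624 / 0.212881452 ≈ 92.18.

$92.18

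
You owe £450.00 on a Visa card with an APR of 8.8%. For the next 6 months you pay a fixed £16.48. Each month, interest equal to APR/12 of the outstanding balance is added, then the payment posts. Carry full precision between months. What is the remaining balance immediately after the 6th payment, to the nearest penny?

£369.46

Monthly rate r = 8.8%/12 = 0.733333% = 0.00733333.
Each month: B ← B·(1+r) − £16.48.
Month 1: interest £3.30; balance after payment £436.82.
Month 2: interest £3.20; balance after payment £423.54.
Month 3: interest £3.11; balance after payment £410.17.
Month 4: interest £3.01; balance after payment £396.70.
Month 5: interest £2.91; balance after payment £383.13.
Month 6: interest £2.81; balance after payment £369.46.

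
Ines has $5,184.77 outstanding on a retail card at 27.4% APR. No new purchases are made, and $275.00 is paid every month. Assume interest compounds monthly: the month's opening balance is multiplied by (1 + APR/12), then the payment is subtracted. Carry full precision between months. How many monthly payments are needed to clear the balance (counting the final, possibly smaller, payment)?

25 payments

Monthly rate r = 27.4%/12 = 2.28333% = 0.0228333.
Recurrence: B ← B·(1+r) − $275.00.
Month 1: interest $118.39; balance after payment $5,028.16.
Month 2: interest $114.81; balance after payment $4,867.97.
Closed form: n = −ln(1 − rB₀/P)/ln(1+r) = −ln(0.56951)/ln(1.02283) ≈ 24.937, so the balance reaches zero during payment 25.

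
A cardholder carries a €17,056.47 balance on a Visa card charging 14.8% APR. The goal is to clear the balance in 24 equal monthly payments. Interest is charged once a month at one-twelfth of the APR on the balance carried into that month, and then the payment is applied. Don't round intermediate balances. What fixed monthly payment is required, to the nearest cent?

Monthly rate r = 14.8%/12 = 1.23333% = 0.0123333.
Level-payment amortization: P = B₀·r / (1 − (1+r)^(−n)) = 17056.47·0.0123333 / (1 − 1.01233^(−24)).
Denominator 1 − (1+r)^(−24) = 0.254864753.
P = 210.363 / 0.254864753 ≈ 825.39.

€825.39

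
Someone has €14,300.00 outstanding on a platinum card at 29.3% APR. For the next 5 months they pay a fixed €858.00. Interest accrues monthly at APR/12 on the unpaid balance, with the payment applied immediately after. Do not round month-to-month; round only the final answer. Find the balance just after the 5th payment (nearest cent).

€11,628.48

Monthly rate r = 29.3%/12 = 2.44167% = 0.0244167.
Each month: B ← B·(1+r) − €858.00.
Month 1: interest €349.16; balance after payment €13,791.16.
Month 2: interest €336.73; balance after payment €13,269.89.
Month 3: interest €324.01; balance after payment €12,735.90.
Month 4: interest €310.97; balance after payment €12,188.87.
Month 5: interest €297.61; balance after payment €11,628.48.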